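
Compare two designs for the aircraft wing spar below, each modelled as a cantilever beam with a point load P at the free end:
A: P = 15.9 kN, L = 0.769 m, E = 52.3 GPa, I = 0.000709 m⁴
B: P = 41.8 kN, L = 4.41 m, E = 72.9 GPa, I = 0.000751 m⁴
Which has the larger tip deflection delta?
Model: a cantilever beam with a point load P at the free end, so delta = (P·L^3) / (3·E·I) (SI units).
  A: delta = (15900 × 0.769^3) / (3 × (5.23 × 10¹⁰) × 0.000709) = 6.5 × 10⁻⁵ m = 0.065 mm
  B: delta = (41800 × 4.41^3) / (3 × (7.29 × 10¹⁰) × 0.000751) = 0.02183 m = 21.83 mm
21.83 mm > 0.065 mm, so B is larger.
Final answer: B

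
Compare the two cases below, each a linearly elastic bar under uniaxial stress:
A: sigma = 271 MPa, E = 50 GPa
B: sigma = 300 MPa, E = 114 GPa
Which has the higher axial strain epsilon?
Model: a linearly elastic bar under uniaxial stress, so epsilon = sigma / E (SI units).
  A: epsilon = (2.71 × 10⁸) / (5 × 10¹⁰) = 0.00542
  B: epsilon = (3 × 10⁸) / (1.14 × 10¹¹) = 0.002632
0.00542 > 0.002632, so A is larger.
Final answer: A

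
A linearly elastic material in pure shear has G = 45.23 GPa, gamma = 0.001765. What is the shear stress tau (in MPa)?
Model: a linearly elastic material in pure shear, so tau = G·gamma.
Convert to SI units:
  G = 45.23 GPa = 4.523 × 10¹⁰ Pa
Substitute:
  tau = (4.523 × 10¹⁰) × 0.001765
  tau = 7.983 × 10⁷ Pa
Convert: tau = 7.983 × 10⁷ Pa = 79.83 MPa
Final answer: tau = 79.83 MPa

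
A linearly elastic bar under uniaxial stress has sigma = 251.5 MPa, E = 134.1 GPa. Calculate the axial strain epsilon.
Model: a linearly elastic bar under uniaxial stress, so epsilon = sigma / E.
Convert to SI units:
  sigma = 251.5 MPa = 2.515 × 10⁸ Pa
  E = 134.1 GPa = 1.341 × 10¹¹ Pa
Substitute:
  epsilon = (2.515 × 10⁸) / (1.341 × 10¹¹)
  epsilon = 0.001875
Final answer: epsilon = 0.001875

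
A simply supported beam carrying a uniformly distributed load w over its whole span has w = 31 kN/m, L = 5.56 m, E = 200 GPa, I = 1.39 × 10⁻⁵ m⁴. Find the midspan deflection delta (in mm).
Model: a simply supported beam carrying a uniformly distributed load w over its whole span, so delta = (5·w·L^4) / (384·E·I).
Convert to SI units:
  w = 31 kN/m = 31000 N/m
  E = 200 GPa = 2 × 10¹¹ Pa
Substitute:
  delta = (5 × 31000 × 5.56^4) / (384 × (2 × 10¹¹) × (1.39 × 10⁻⁵))
  delta = 0.1388 m
Convert: delta = 0.1388 m = 138.8 mm
Final answer: delta = 138.8 mm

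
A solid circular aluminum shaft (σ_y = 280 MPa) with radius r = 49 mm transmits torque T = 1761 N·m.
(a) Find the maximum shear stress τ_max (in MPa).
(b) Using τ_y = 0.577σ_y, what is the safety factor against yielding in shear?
(a) For a solid circular shaft, τ_max = T·r/J with J = π·r^4/2, i.e. τ_max = 2·T / (π·r^3). Convert r = 49 mm = 0.049 m.
  τ_max = (2 × 1761) / (π × 0.049^3) = 9.529 × 10⁶ Pa = 9.529 MPa
(b) τ_y = 0.577 × 280 = 161.56 MPa
  SF = τ_y/τ_max = 161.56 / 9.529 = 16.95
Final answer: (a) τ_max = 9.529 MPa, (b) SF = 16.95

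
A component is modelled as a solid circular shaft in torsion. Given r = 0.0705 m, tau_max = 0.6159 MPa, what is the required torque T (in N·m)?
Model: a solid circular shaft in torsion, so tau_max = (2·T) / (π·r^3).
Solve for T: T = (π·tau_max·r^3) / 2.
Convert to SI units:
  tau_max = 0.6159 MPa = 615900 Pa
Substitute:
  T = (π × 615900 × 0.0705^3) / 2
  T = 339 N·m
Final answer: T = 339 N·m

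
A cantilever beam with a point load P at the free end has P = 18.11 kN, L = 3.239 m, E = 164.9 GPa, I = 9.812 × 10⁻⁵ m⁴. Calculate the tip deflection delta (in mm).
Model: a cantilever beam with a point load P at the free end, so delta = (P·L^3) / (3·E·I).
Convert to SI units:
  P = 18.11 kN = 18110 N
  E = 164.9 GPa = 1.649 × 10¹¹ Pa
Substitute:
  delta = (18110 × 3.239^3) / (3 × (1.649 × 10¹¹) × (9.812 × 10⁻⁵))
  delta = 0.01268 m
Convert: delta = 0.01268 m = 12.68 mm
Final answer: delta = 12.68 mm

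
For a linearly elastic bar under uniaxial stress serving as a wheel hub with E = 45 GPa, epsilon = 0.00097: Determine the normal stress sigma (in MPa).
Model: a linearly elastic bar under uniaxial stress, so sigma = E·epsilon.
Convert to SI units:
  E = 45 GPa = 4.5 × 10¹⁰ Pa
Substitute:
  sigma = (4.5 × 10¹⁰) × 0.00097
  sigma = 4.365 × 10⁷ Pa
Convert: sigma = 4.365 × 10⁷ Pa = 43.65 MPa
Final answer: sigma = 43.65 MPa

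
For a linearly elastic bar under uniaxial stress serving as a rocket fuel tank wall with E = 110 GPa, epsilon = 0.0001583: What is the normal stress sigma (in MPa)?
Model: a linearly elastic bar under uniaxial stress, so sigma = E·epsilon.
Convert to SI units:
  E = 110 GPa = 1.1 × 10¹¹ Pa
Substitute:
  sigma = (1.1 × 10¹¹) × 0.0001583
  sigma = 1.741 × 10⁷ Pa
Convert: sigma = 1.741 × 10⁷ Pa = 17.41 MPa
Final answer: sigma = 17.41 MPa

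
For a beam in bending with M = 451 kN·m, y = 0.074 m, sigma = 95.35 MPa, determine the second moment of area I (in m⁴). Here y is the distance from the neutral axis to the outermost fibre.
Model: a beam in bending, so sigma = (M·y) / I.
Solve for I: I = (M·y) / sigma.
Convert to SI units:
  M = 451 kN·m = 451000 N·m
  sigma = 95.35 MPa = 9.535 × 10⁷ Pa
Substitute:
  I = (451000 × 0.074) / (9.535 × 10⁷)
  I = 0.00035 m⁴
Final answer: I = 0.00035 m⁴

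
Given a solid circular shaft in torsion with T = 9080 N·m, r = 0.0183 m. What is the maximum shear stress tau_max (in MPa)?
Model: a solid circular shaft in torsion, so tau_max = (2·T) / (π·r^3).
Substitute:
  tau_max = (2 × 9080) / (π × 0.0183^3)
  tau_max = 9.432 × 10⁸ Pa
Convert: tau_max = 9.432 × 10⁸ Pa = 943.2 MPa
Final answer: tau_max = 943.2 MPa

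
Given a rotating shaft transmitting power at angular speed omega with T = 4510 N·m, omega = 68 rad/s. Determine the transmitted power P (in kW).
Model: a rotating shaft transmitting power at angular speed omega, so P = T·omega.
Substitute:
  P = 4510 × 68
  P = 306700 W
Convert: P = 306700 W = 306.7 kW
Final answer: P = 306.7 kW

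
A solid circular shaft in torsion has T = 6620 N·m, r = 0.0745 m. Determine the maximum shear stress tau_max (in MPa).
Model: a solid circular shaft in torsion, so tau_max = (2·T) / (π·r^3).
Substitute:
  tau_max = (2 × 6620) / (π × 0.0745^3)
  tau_max = 1.019 × 10⁷ Pa
Convert: tau_max = 1.019 × 10⁷ Pa = 10.19 MPa
Final answer: tau_max = 10.19 MPa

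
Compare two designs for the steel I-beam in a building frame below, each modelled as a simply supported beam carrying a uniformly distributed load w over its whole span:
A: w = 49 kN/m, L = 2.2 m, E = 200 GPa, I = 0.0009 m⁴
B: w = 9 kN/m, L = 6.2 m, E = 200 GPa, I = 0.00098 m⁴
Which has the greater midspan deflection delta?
Model: a simply supported beam carrying a uniformly distributed load w over its whole span, so delta = (5·w·L^4) / (384·E·I) (SI units).
  A: delta = (5 × 49000 × 2.2^4) / (384 × (2 × 10¹¹) × 0.0009) = 8.303 × 10⁻⁵ m = 0.08303 mm
  B: delta = (5 × 9000 × 6.2^4) / (384 × (2 × 10¹¹) × 0.00098) = 0.0008835 m = 0.8835 mm
0.8835 mm > 0.08303 mm, so B is larger.
Final answer: B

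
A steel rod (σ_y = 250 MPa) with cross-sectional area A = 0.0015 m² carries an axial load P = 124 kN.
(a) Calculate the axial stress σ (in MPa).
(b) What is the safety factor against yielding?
(a) Axial stress σ = P/A. Convert P = 124 kN = 124000 N.
  σ = 124000 / 0.0015 = 8.267 × 10⁷ Pa = 82.67 MPa
(b) Safety factor SF = σ_y/σ = 250 / 82.67 = 3.024
Final answer: (a) σ = 82.67 MPa, (b) SF = 3.024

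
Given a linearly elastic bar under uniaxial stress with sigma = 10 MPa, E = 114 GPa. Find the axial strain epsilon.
Model: a linearly elastic bar under uniaxial stress, so epsilon = sigma / E.
Convert to SI units:
  sigma = 10 MPa = 1 × 10⁷ Pa
  E = 114 GPa = 1.14 × 10¹¹ Pa
Substitute:
  epsilon = (1 × 10⁷) / (1.14 × 10¹¹)
  epsilon = 8.772 × 10⁻⁵
Final answer: epsilon = 8.772 × 10⁻⁵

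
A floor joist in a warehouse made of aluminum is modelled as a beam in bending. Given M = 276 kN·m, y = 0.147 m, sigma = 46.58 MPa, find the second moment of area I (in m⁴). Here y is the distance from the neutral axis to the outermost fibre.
Model: a beam in bending, so sigma = (M·y) / I.
Solve for I: I = (M·y) / sigma.
Convert to SI units:
  M = 276 kN·m = 276000 N·m
  sigma = 46.58 MPa = 4.658 × 10⁷ Pa
Substitute:
  I = (276000 × 0.147) / (4.658 × 10⁷)
  I = 0.000871 m⁴
Final answer: I = 0.000871 m⁴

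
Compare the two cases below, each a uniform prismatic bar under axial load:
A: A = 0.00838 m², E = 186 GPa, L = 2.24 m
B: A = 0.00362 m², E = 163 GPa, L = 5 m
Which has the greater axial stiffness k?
Model: a uniform prismatic bar under axial load, so k = (A·E) / L (SI units).
  A: k = (0.00838 × (1.86 × 10¹¹)) / 2.24 = 6.958 × 10⁸ N/m = 695.8 MN/m
  B: k = (0.00362 × (1.63 × 10¹¹)) / 5 = 1.18 × 10⁸ N/m = 118 MN/m
695.8 MN/m > 118 MN/m, so A is larger.
Final answer: A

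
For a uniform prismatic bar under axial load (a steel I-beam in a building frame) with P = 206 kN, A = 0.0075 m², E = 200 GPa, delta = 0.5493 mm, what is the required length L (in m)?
Model: a uniform prismatic bar under axial load, so delta = (P·L) / (A·E).
Solve for L: L = (delta·A·E) / P.
Convert to SI units:
  P = 206 kN = 206000 N
  E = 200 GPa = 2 × 10¹¹ Pa
  delta = 0.5493 mm = 0.0005493 m
Substitute:
  L = (0.0005493 × 0.0075 × (2 × 10¹¹)) / 206000
  L = 4 m
Final answer: L = 4 m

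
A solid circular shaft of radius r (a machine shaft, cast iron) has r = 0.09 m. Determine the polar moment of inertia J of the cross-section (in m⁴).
Model: a solid circular shaft of radius r, so J = (π·r^4) / 2.
Substitute:
  J = (π × 0.09^4) / 2
  J = 0.0001031 m⁴
Final answer: J = 0.0001031 m⁴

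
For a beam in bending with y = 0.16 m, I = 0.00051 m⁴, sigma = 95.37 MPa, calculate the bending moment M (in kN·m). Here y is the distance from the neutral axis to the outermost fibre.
Model: a beam in bending, so sigma = (M·y) / I.
Solve for M: M = (sigma·I) / y.
Convert to SI units:
  sigma = 95.37 MPa = 9.537 × 10⁷ Pa
Substitute:
  M = ((9.537 × 10⁷) × 0.00051) / 0.16
  M = 304000 N·m
Convert: M = 304000 N·m = 304 kN·m
Final answer: M = 304 kN·m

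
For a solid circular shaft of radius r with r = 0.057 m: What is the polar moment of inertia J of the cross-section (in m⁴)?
Model: a solid circular shaft of radius r, so J = (π·r^4) / 2.
Substitute:
  J = (π × 0.057^4) / 2
  J = 1.658 × 10⁻⁵ m⁴
Final answer: J = 1.658 × 10⁻⁵ m⁴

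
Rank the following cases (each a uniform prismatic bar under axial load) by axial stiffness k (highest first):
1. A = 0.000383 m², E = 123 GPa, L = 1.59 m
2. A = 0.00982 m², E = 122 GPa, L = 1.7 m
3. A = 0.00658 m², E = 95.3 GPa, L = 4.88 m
Model: a uniform prismatic bar under axial load, so k = (A·E) / L (SI units).
  Case 1: k = (0.000383 × (1.23 × 10¹¹)) / 1.59 = 2.963 × 10⁷ N/m = 29.63 MN/m
  Case 2: k = (0.00982 × (1.22 × 10¹¹)) / 1.7 = 7.047 × 10⁸ N/m = 704.7 MN/m
  Case 3: k = (0.00658 × (9.53 × 10¹⁰)) / 4.88 = 1.285 × 10⁸ N/m = 128.5 MN/m
Ordering: 704.7 MN/m (case 2) > 128.5 MN/m (case 3) > 29.63 MN/m (case 1)
Final answer: 2, 3, 1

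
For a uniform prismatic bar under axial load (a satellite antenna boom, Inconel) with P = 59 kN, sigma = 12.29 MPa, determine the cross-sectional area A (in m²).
Model: a uniform prismatic bar under axial load, so sigma = P / A.
Solve for A: A = P / sigma.
Convert to SI units:
  P = 59 kN = 59000 N
  sigma = 12.29 MPa = 1.229 × 10⁷ Pa
Substitute:
  A = 59000 / (1.229 × 10⁷)
  A = 0.004801 m²
Final answer: A = 0.004801 m²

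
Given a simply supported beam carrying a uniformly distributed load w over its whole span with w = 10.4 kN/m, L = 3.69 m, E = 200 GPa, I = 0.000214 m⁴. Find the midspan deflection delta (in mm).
Model: a simply supported beam carrying a uniformly distributed load w over its whole span, so delta = (5·w·L^4) / (384·E·I).
Convert to SI units:
  w = 10.4 kN/m = 10400 N/m
  E = 200 GPa = 2 × 10¹¹ Pa
Substitute:
  delta = (5 × 10400 × 3.69^4) / (384 × (2 × 10¹¹) × 0.000214)
  delta = 0.0005866 m
Convert: delta = 0.0005866 m = 0.5866 mm
Final answer: delta = 0.5866 mm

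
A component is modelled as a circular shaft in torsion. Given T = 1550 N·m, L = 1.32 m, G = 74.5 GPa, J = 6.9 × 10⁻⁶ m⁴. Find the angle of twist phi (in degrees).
Model: a circular shaft in torsion, so phi = (T·L) / (G·J).
Convert to SI units:
  G = 74.5 GPa = 7.45 × 10¹⁰ Pa
Substitute:
  phi = (1550 × 1.32) / ((7.45 × 10¹⁰) × (6.9 × 10⁻⁶))
  phi = 0.00398 rad
Convert to degrees: phi = 0.00398 × 180/π = 0.228°
Final answer: phi = 0.228°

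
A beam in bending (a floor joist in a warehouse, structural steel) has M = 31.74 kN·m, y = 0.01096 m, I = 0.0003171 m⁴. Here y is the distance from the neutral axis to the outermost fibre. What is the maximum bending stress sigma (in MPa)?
Model: a beam in bending, so sigma = (M·y) / I.
Convert to SI units:
  M = 31.74 kN·m = 31740 N·m
Substitute:
  sigma = (31740 × 0.01096) / 0.0003171
  sigma = 1.097 × 10⁶ Pa
Convert: sigma = 1.097 × 10⁶ Pa = 1.097 MPa
Final answer: sigma = 1.097 MPa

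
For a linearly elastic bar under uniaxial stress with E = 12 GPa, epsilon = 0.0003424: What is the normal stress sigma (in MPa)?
Model: a linearly elastic bar under uniaxial stress, so sigma = E·epsilon.
Convert to SI units:
  E = 12 GPa = 1.2 × 10¹⁰ Pa
Substitute:
  sigma = (1.2 × 10¹⁰) × 0.0003424
  sigma = 4.109 × 10⁶ Pa
Convert: sigma = 4.109 × 10⁶ Pa = 4.109 MPa
Final answer: sigma = 4.109 MPa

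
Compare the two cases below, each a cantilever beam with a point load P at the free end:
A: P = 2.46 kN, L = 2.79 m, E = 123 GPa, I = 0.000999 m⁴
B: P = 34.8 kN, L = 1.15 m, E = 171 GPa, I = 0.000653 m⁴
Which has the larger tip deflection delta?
Model: a cantilever beam with a point load P at the free end, so delta = (P·L^3) / (3·E·I) (SI units).
  A: delta = (2460 × 2.79^3) / (3 × (1.23 × 10¹¹) × 0.000999) = 0.0001449 m = 0.1449 mm
  B: delta = (34800 × 1.15^3) / (3 × (1.71 × 10¹¹) × 0.000653) = 0.000158 m = 0.158 mm
0.158 mm > 0.1449 mm, so B is larger.
Final answer: B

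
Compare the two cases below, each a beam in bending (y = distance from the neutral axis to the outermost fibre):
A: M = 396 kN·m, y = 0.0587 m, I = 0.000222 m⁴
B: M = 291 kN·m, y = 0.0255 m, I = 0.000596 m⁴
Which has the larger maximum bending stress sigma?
Model: a beam in bending (y = distance from the neutral axis to the outermost fibre), so sigma = (M·y) / I (SI units).
  A: sigma = (396000 × 0.0587) / 0.000222 = 1.047 × 10⁸ Pa = 104.7 MPa
  B: sigma = (291000 × 0.0255) / 0.000596 = 1.245 × 10⁷ Pa = 12.45 MPa
104.7 MPa > 12.45 MPa, so A is larger.
Final answer: A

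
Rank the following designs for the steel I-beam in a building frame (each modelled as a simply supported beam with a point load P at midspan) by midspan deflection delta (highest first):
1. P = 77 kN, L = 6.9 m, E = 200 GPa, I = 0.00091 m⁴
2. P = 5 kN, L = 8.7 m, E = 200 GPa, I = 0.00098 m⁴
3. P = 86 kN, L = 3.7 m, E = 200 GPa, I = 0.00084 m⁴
Model: a simply supported beam with a point load P at midspan, so delta = (P·L^3) / (48·E·I) (SI units).
  Case 1: delta = (77000 × 6.9^3) / (48 × (2 × 10¹¹) × 0.00091) = 0.002896 m = 2.896 mm
  Case 2: delta = (5000 × 8.7^3) / (48 × (2 × 10¹¹) × 0.00098) = 0.00035 m = 0.35 mm
  Case 3: delta = (86000 × 3.7^3) / (48 × (2 × 10¹¹) × 0.00084) = 0.0005402 m = 0.5402 mm
Ordering: 2.896 mm (case 1) > 0.5402 mm (case 3) > 0.35 mm (case 2)
Final answer: 1, 3, 2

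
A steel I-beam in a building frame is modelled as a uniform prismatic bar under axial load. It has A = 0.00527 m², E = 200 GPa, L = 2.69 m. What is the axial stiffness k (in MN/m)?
Model: a uniform prismatic bar under axial load, so k = (A·E) / L.
Convert to SI units:
  E = 200 GPa = 2 × 10¹¹ Pa
Substitute:
  k = (0.00527 × (2 × 10¹¹)) / 2.69
  k = 3.918 × 10⁸ N/m
Convert: k = 3.918 × 10⁸ N/m = 391.8 MN/m
Final answer: k = 391.8 MN/m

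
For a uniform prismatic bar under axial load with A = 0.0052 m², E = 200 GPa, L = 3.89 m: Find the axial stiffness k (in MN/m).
Model: a uniform prismatic bar under axial load, so k = (A·E) / L.
Convert to SI units:
  E = 200 GPa = 2 × 10¹¹ Pa
Substitute:
  k = (0.0052 × (2 × 10¹¹)) / 3.89
  k = 2.674 × 10⁸ N/m
Convert: k = 2.674 × 10⁸ N/m = 267.4 MN/m
Final answer: k = 267.4 MN/m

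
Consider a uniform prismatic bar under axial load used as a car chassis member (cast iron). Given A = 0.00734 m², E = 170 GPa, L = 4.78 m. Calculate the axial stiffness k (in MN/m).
Model: a uniform prismatic bar under axial load, so k = (A·E) / L.
Convert to SI units:
  E = 170 GPa = 1.7 × 10¹¹ Pa
Substitute:
  k = (0.00734 × (1.7 × 10¹¹)) / 4.78
  k = 2.61 × 10⁸ N/m
Convert: k = 2.61 × 10⁸ N/m = 261 MN/m
Final answer: k = 261 MN/m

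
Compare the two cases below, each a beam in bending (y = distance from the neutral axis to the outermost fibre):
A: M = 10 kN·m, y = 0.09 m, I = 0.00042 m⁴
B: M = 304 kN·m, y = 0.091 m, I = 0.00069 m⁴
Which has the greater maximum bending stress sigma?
Model: a beam in bending (y = distance from the neutral axis to the outermost fibre), so sigma = (M·y) / I (SI units).
  A: sigma = (10000 × 0.09) / 0.00042 = 2.143 × 10⁶ Pa = 2.143 MPa
  B: sigma = (304000 × 0.091) / 0.00069 = 4.009 × 10⁷ Pa = 40.09 MPa
40.09 MPa > 2.143 MPa, so B is larger.
Final answer: B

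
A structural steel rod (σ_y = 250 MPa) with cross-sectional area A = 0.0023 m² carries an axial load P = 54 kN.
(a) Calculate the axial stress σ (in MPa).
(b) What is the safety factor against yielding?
(a) Axial stress σ = P/A. Convert P = 54 kN = 54000 N.
  σ = 54000 / 0.0023 = 2.348 × 10⁷ Pa = 23.48 MPa
(b) Safety factor SF = σ_y/σ = 250 / 23.48 = 10.65
Final answer: (a) σ = 23.48 MPa, (b) SF = 10.65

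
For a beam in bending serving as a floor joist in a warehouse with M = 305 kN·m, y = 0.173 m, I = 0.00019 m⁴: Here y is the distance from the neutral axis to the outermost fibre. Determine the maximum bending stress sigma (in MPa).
Model: a beam in bending, so sigma = (M·y) / I.
Convert to SI units:
  M = 305 kN·m = 305000 N·m
Substitute:
  sigma = (305000 × 0.173) / 0.00019
  sigma = 2.777 × 10⁸ Pa
Convert: sigma = 2.777 × 10⁸ Pa = 277.7 MPa
Final answer: sigma = 277.7 MPa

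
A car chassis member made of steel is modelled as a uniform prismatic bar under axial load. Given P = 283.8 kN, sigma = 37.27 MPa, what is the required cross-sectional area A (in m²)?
Model: a uniform prismatic bar under axial load, so sigma = P / A.
Solve for A: A = P / sigma.
Convert to SI units:
  P = 283.8 kN = 283800 N
  sigma = 37.27 MPa = 3.727 × 10⁷ Pa
Substitute:
  A = 283800 / (3.727 × 10⁷)
  A = 0.007615 m²
Final answer: A = 0.007615 m²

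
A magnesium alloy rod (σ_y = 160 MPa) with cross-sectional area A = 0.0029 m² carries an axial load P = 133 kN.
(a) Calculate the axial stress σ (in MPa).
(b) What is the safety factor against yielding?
(a) Axial stress σ = P/A. Convert P = 133 kN = 133000 N.
  σ = 133000 / 0.0029 = 4.586 × 10⁷ Pa = 45.86 MPa
(b) Safety factor SF = σ_y/σ = 160 / 45.86 = 3.489
Final answer: (a) σ = 45.86 MPa, (b) SF = 3.489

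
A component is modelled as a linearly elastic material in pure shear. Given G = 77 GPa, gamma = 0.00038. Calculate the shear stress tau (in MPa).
Model: a linearly elastic material in pure shear, so tau = G·gamma.
Convert to SI units:
  G = 77 GPa = 7.7 × 10¹⁰ Pa
Substitute:
  tau = (7.7 × 10¹⁰) × 0.00038
  tau = 2.926 × 10⁷ Pa
Convert: tau = 2.926 × 10⁷ Pa = 29.26 MPa
Final answer: tau = 29.26 MPa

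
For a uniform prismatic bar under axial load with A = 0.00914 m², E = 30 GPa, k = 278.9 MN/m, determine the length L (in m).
Model: a uniform prismatic bar under axial load, so k = (A·E) / L.
Solve for L: L = (A·E) / k.
Convert to SI units:
  E = 30 GPa = 3 × 10¹⁰ Pa
  k = 278.9 MN/m = 2.789 × 10⁸ N/m
Substitute:
  L = (0.00914 × (3 × 10¹⁰)) / (2.789 × 10⁸)
  L = 0.9831 m
Final answer: L = 0.9831 m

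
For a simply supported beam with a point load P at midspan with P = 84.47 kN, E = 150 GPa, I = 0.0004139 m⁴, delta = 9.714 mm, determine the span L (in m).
Model: a simply supported beam with a point load P at midspan, so delta = (P·L^3) / (48·E·I).
Solve for L: L = ((48·delta·E·I) / P)^(1/3).
Convert to SI units:
  P = 84.47 kN = 84470 N
  E = 150 GPa = 1.5 × 10¹¹ Pa
  delta = 9.714 mm = 0.009714 m
Substitute:
  L = ((48 × 0.009714 × (1.5 × 10¹¹) × 0.0004139) / 84470)^(1/3)
  L = 6.998 m
Final answer: L = 6.998 m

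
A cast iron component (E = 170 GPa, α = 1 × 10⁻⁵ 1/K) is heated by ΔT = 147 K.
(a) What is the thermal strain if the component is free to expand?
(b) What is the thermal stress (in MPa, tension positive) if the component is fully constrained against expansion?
(a) Free thermal strain ε_th = α·ΔT = (1 × 10⁻⁵) × 147 = 0.00147
(b) Fully constrained, the expansion is suppressed, so σ = -E·α·ΔT. Convert E = 170 GPa = 1.7 × 10¹¹ Pa.
  σ = -(1.7 × 10¹¹) × (1 × 10⁻⁵) × 147 = -2.499 × 10⁸ Pa = -249.9 MPa (compressive)
Final answer: (a) ε_th = 0.00147, (b) σ = -249.9 MPa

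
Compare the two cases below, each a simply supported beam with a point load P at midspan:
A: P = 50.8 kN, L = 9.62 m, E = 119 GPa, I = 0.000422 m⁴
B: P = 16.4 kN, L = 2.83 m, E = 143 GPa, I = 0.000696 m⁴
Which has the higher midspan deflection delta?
Model: a simply supported beam with a point load P at midspan, so delta = (P·L^3) / (48·E·I) (SI units).
  A: delta = (50800 × 9.62^3) / (48 × (1.19 × 10¹¹) × 0.000422) = 0.01876 m = 18.76 mm
  B: delta = (16400 × 2.83^3) / (48 × (1.43 × 10¹¹) × 0.000696) = 7.781 × 10⁻⁵ m = 0.07781 mm
18.76 mm > 0.07781 mm, so A is larger.
Final answer: A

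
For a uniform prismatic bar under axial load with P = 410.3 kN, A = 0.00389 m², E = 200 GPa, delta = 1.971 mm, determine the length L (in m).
Model: a uniform prismatic bar under axial load, so delta = (P·L) / (A·E).
Solve for L: L = (delta·A·E) / P.
Convert to SI units:
  P = 410.3 kN = 410300 N
  E = 200 GPa = 2 × 10¹¹ Pa
  delta = 1.971 mm = 0.001971 m
Substitute:
  L = (0.001971 × 0.00389 × (2 × 10¹¹)) / 410300
  L = 3.737 m
Final answer: L = 3.737 m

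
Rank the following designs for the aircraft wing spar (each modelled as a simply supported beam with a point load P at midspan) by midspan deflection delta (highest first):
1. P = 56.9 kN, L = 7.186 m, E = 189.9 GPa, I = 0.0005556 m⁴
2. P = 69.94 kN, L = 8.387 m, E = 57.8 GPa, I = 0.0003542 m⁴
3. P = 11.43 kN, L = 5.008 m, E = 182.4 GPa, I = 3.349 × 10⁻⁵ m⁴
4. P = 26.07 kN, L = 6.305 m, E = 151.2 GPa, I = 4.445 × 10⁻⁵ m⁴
Model: a simply supported beam with a point load P at midspan, so delta = (P·L^3) / (48·E·I) (SI units).
  Case 1: delta = (56900 × 7.186^3) / (48 × (1.899 × 10¹¹) × 0.0005556) = 0.004169 m = 4.169 mm
  Case 2: delta = (69940 × 8.387^3) / (48 × (5.78 × 10¹⁰) × 0.0003542) = 0.04199 m = 41.99 mm
  Case 3: delta = (11430 × 5.008^3) / (48 × (1.824 × 10¹¹) × (3.349 × 10⁻⁵)) = 0.004896 m = 4.896 mm
  Case 4: delta = (26070 × 6.305^3) / (48 × (1.512 × 10¹¹) × (4.445 × 10⁻⁵)) = 0.02025 m = 20.25 mm
Ordering: 41.99 mm (case 2) > 20.25 mm (case 4) > 4.896 mm (case 3) > 4.169 mm (case 1)
Final answer: 2, 4, 3, 1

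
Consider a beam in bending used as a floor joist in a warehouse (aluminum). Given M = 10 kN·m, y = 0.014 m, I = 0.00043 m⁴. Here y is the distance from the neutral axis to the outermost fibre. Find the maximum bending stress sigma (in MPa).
Model: a beam in bending, so sigma = (M·y) / I.
Convert to SI units:
  M = 10 kN·m = 10000 N·m
Substitute:
  sigma = (10000 × 0.014) / 0.00043
  sigma = 325600 Pa
Convert: sigma = 325600 Pa = 0.3256 MPa
Final answer: sigma = 0.3256 MPa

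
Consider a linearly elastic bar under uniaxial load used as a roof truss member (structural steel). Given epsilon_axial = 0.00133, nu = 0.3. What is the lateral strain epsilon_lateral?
Model: a linearly elastic bar under uniaxial load, so epsilon_lateral = -nu·epsilon_axial.
Substitute:
  epsilon_lateral = -(0.3 × 0.00133)
  epsilon_lateral = -0.000399
Final answer: epsilon_lateral = -0.000399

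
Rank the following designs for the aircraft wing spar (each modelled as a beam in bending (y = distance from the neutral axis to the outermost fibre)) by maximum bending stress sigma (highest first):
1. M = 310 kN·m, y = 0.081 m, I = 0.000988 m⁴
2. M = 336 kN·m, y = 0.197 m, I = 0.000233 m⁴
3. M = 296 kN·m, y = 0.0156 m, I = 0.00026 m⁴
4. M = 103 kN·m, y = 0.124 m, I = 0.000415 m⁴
Model: a beam in bending (y = distance from the neutral axis to the outermost fibre), so sigma = (M·y) / I (SI units).
  Case 1: sigma = (310000 × 0.081) / 0.000988 = 2.541 × 10⁷ Pa = 25.41 MPa
  Case 2: sigma = (336000 × 0.197) / 0.000233 = 2.841 × 10⁸ Pa = 284.1 MPa
  Case 3: sigma = (296000 × 0.0156) / 0.00026 = 1.776 × 10⁷ Pa = 17.76 MPa
  Case 4: sigma = (103000 × 0.124) / 0.000415 = 3.078 × 10⁷ Pa = 30.78 MPa
Ordering: 284.1 MPa (case 2) > 30.78 MPa (case 4) > 25.41 MPa (case 1) > 17.76 MPa (case 3)
Final answer: 2, 4, 1, 3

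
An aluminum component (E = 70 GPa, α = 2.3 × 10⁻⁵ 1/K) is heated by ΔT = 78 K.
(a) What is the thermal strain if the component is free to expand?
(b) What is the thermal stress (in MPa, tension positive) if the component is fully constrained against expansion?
(a) Free thermal strain ε_th = α·ΔT = (2.3 × 10⁻⁵) × 78 = 0.001794
(b) Fully constrained, the expansion is suppressed, so σ = -E·α·ΔT. Convert E = 70 GPa = 7 × 10¹⁰ Pa.
  σ = -(7 × 10¹⁰) × (2.3 × 10⁻⁵) × 78 = -1.256 × 10⁸ Pa = -125.6 MPa (compressive)
Final answer: (a) ε_th = 0.001794, (b) σ = -125.6 MPa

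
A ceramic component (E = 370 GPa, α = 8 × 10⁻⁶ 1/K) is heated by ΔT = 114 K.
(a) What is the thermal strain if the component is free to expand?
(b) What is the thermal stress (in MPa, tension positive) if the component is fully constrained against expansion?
(a) Free thermal strain ε_th = α·ΔT = (8 × 10⁻⁶) × 114 = 0.000912
(b) Fully constrained, the expansion is suppressed, so σ = -E·α·ΔT. Convert E = 370 GPa = 3.7 × 10¹¹ Pa.
  σ = -(3.7 × 10¹¹) × (8 × 10⁻⁶) × 114 = -3.374 × 10⁸ Pa = -337.4 MPa (compressive)
Final answer: (a) ε_th = 0.000912, (b) σ = -337.4 MPa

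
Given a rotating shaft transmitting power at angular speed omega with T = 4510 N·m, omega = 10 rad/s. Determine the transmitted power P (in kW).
Model: a rotating shaft transmitting power at angular speed omega, so P = T·omega.
Substitute:
  P = 4510 × 10
  P = 45100 W
Convert: P = 45100 W = 45.1 kW
Final answer: P = 45.1 kW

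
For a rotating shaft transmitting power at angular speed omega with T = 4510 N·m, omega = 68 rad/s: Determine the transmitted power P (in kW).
Model: a rotating shaft transmitting power at angular speed omega, so P = T·omega.
Substitute:
  P = 4510 × 68
  P = 306700 W
Convert: P = 306700 W = 306.7 kW
Final answer: P = 306.7 kW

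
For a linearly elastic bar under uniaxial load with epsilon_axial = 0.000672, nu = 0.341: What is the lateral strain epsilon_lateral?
Model: a linearly elastic bar under uniaxial load, so epsilon_lateral = -nu·epsilon_axial.
Substitute:
  epsilon_lateral = -(0.341 × 0.000672)
  epsilon_lateral = -0.0002292
Final answer: epsilon_lateral = -0.0002292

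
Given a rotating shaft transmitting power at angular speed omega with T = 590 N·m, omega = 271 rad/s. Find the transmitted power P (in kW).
Model: a rotating shaft transmitting power at angular speed omega, so P = T·omega.
Substitute:
  P = 590 × 271
  P = 159900 W
Convert: P = 159900 W = 159.9 kW
Final answer: P = 159.9 kW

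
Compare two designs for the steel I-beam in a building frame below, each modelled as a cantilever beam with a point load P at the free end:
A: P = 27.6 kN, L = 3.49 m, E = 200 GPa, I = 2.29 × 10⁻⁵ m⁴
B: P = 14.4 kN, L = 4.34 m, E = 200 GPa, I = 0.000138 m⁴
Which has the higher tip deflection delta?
Model: a cantilever beam with a point load P at the free end, so delta = (P·L^3) / (3·E·I) (SI units).
  A: delta = (27600 × 3.49^3) / (3 × (2 × 10¹¹) × (2.29 × 10⁻⁵)) = 0.08539 m = 85.39 mm
  B: delta = (14400 × 4.34^3) / (3 × (2 × 10¹¹) × 0.000138) = 0.01422 m = 14.22 mm
85.39 mm > 14.22 mm, so A is larger.
Final answer: A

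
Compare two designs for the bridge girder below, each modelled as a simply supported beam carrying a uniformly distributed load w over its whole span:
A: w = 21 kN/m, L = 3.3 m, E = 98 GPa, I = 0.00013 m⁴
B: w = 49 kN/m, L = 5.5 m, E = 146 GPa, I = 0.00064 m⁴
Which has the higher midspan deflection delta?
Model: a simply supported beam carrying a uniformly distributed load w over its whole span, so delta = (5·w·L^4) / (384·E·I) (SI units).
  A: delta = (5 × 21000 × 3.3^4) / (384 × (9.8 × 10¹⁰) × 0.00013) = 0.002545 m = 2.545 mm
  B: delta = (5 × 49000 × 5.5^4) / (384 × (1.46 × 10¹¹) × 0.00064) = 0.006248 m = 6.248 mm
6.248 mm > 2.545 mm, so B is larger.
Final answer: B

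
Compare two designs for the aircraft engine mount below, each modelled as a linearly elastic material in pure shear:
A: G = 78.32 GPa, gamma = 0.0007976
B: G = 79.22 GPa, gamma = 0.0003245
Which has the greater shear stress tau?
Model: a linearly elastic material in pure shear, so tau = G·gamma (SI units).
  A: tau = (7.832 × 10¹⁰) × 0.0007976 = 6.247 × 10⁷ Pa = 62.47 MPa
  B: tau = (7.922 × 10¹⁰) × 0.0003245 = 2.571 × 10⁷ Pa = 25.71 MPa
62.47 MPa > 25.71 MPa, so A is larger.
Final answer: A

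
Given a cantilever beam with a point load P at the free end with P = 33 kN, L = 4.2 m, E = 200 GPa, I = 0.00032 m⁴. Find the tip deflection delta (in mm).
Model: a cantilever beam with a point load P at the free end, so delta = (P·L^3) / (3·E·I).
Convert to SI units:
  P = 33 kN = 33000 N
  E = 200 GPa = 2 × 10¹¹ Pa
Substitute:
  delta = (33000 × 4.2^3) / (3 × (2 × 10¹¹) × 0.00032)
  delta = 0.01273 m
Convert: delta = 0.01273 m = 12.73 mm
Final answer: delta = 12.73 mm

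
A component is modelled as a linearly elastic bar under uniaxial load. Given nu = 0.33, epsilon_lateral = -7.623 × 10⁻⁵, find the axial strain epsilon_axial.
Model: a linearly elastic bar under uniaxial load, so epsilon_lateral = -nu·epsilon_axial.
Solve for epsilon_axial: epsilon_axial = -epsilon_lateral / nu.
Substitute:
  epsilon_axial = -(-7.623 × 10⁻⁵) / 0.33
  epsilon_axial = 0.000231
Final answer: epsilon_axial = 0.000231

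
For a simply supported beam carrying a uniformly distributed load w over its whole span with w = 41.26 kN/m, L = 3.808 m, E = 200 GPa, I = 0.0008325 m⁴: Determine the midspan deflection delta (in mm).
Model: a simply supported beam carrying a uniformly distributed load w over its whole span, so delta = (5·w·L^4) / (384·E·I).
Convert to SI units:
  w = 41.26 kN/m = 41260 N/m
  E = 200 GPa = 2 × 10¹¹ Pa
Substitute:
  delta = (5 × 41260 × 3.808^4) / (384 × (2 × 10¹¹) × 0.0008325)
  delta = 0.0006785 m
Convert: delta = 0.0006785 m = 0.6785 mm
Final answer: delta = 0.6785 mm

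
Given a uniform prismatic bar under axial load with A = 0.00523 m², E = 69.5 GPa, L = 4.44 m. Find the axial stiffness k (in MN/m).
Model: a uniform prismatic bar under axial load, so k = (A·E) / L.
Convert to SI units:
  E = 69.5 GPa = 6.95 × 10¹⁰ Pa
Substitute:
  k = (0.00523 × (6.95 × 10¹⁰)) / 4.44
  k = 8.187 × 10⁷ N/m
Convert: k = 8.187 × 10⁷ N/m = 81.87 MN/m
Final answer: k = 81.87 MN/m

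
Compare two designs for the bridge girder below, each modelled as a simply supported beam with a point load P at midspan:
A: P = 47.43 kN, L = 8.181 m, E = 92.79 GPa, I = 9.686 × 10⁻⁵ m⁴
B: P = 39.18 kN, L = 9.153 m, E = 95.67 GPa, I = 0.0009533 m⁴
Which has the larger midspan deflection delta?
Model: a simply supported beam with a point load P at midspan, so delta = (P·L^3) / (48·E·I) (SI units).
  A: delta = (47430 × 8.181^3) / (48 × (9.279 × 10¹⁰) × (9.686 × 10⁻⁵)) = 0.0602 m = 60.2 mm
  B: delta = (39180 × 9.153^3) / (48 × (9.567 × 10¹⁰) × 0.0009533) = 0.006863 m = 6.863 mm
60.2 mm > 6.863 mm, so A is larger.
Final answer: A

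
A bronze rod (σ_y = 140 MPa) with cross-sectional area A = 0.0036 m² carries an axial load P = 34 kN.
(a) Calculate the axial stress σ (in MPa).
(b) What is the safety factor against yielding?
(a) Axial stress σ = P/A. Convert P = 34 kN = 34000 N.
  σ = 34000 / 0.0036 = 9.444 × 10⁶ Pa = 9.444 MPa
(b) Safety factor SF = σ_y/σ = 140 / 9.444 = 14.82
Final answer: (a) σ = 9.444 MPa, (b) SF = 14.82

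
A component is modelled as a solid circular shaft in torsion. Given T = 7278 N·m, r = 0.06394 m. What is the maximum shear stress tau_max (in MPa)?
Model: a solid circular shaft in torsion, so tau_max = (2·T) / (π·r^3).
Substitute:
  tau_max = (2 × 7278) / (π × 0.06394^3)
  tau_max = 1.772 × 10⁷ Pa
Convert: tau_max = 1.772 × 10⁷ Pa = 17.72 MPa
Final answer: tau_max = 17.72 MPa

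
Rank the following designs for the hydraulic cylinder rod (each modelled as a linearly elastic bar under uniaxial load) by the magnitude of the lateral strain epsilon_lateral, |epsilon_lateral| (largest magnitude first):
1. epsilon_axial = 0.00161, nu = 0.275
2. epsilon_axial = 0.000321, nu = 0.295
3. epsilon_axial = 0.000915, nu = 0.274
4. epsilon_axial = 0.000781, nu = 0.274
Model: a linearly elastic bar under uniaxial load, so epsilon_lateral = -nu·epsilon_axial (SI units).
  Case 1: epsilon_lateral = -(0.275 × 0.00161) = -0.0004428
  Case 2: epsilon_lateral = -(0.295 × 0.000321) = -9.47 × 10⁻⁵
  Case 3: epsilon_lateral = -(0.274 × 0.000915) = -0.0002507
  Case 4: epsilon_lateral = -(0.274 × 0.000781) = -0.000214
Ordering by |epsilon_lateral|: 0.0004428 (case 1) > 0.0002507 (case 3) > 0.000214 (case 4) > 9.47 × 10⁻⁵ (case 2)
Final answer: 1, 3, 4, 2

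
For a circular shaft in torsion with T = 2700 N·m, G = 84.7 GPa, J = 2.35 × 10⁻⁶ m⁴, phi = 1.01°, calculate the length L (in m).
Model: a circular shaft in torsion, so phi = (T·L) / (G·J).
Solve for L: L = (phi·G·J) / T.
Convert to SI units:
  G = 84.7 GPa = 8.47 × 10¹⁰ Pa
  phi = 1.01° = 0.01763 rad
Substitute:
  L = (0.01763 × (8.47 × 10¹⁰) × (2.35 × 10⁻⁶)) / 2700
  L = 1.3 m
Final answer: L = 1.3 m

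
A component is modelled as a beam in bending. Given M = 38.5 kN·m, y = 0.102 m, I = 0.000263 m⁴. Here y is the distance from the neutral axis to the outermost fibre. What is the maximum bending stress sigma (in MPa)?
Model: a beam in bending, so sigma = (M·y) / I.
Convert to SI units:
  M = 38.5 kN·m = 38500 N·m
Substitute:
  sigma = (38500 × 0.102) / 0.000263
  sigma = 1.493 × 10⁷ Pa
Convert: sigma = 1.493 × 10⁷ Pa = 14.93 MPa
Final answer: sigma = 14.93 MPa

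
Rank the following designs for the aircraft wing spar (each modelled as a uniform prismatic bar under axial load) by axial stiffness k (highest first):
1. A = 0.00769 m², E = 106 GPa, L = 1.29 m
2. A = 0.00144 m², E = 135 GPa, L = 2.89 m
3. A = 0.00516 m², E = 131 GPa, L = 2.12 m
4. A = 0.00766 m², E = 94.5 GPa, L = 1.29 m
Model: a uniform prismatic bar under axial load, so k = (A·E) / L (SI units).
  Case 1: k = (0.00769 × (1.06 × 10¹¹)) / 1.29 = 6.319 × 10⁸ N/m = 631.9 MN/m
  Case 2: k = (0.00144 × (1.35 × 10¹¹)) / 2.89 = 6.727 × 10⁷ N/m = 67.27 MN/m
  Case 3: k = (0.00516 × (1.31 × 10¹¹)) / 2.12 = 3.188 × 10⁸ N/m = 318.8 MN/m
  Case 4: k = (0.00766 × (9.45 × 10¹⁰)) / 1.29 = 5.611 × 10⁸ N/m = 561.1 MN/m
Ordering: 631.9 MN/m (case 1) > 561.1 MN/m (case 4) > 318.8 MN/m (case 3) > 67.27 MN/m (case 2)
Final answer: 1, 4, 3, 2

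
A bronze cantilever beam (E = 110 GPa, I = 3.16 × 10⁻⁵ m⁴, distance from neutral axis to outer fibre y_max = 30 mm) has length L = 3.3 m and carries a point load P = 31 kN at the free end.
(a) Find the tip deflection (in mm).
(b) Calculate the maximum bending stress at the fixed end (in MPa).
(a) Tip deflection of a cantilever with an end point load: δ = P·L^3 / (3·E·I). Convert P = 31 kN = 31000 N, E = 110 GPa = 1.1 × 10¹¹ Pa.
  δ = (31000 × 3.3^3) / (3 × (1.1 × 10¹¹) × (3.16 × 10⁻⁵)) = 0.1068 m = 106.8 mm
(b) Maximum bending moment at the fixed end: M = P·L = 31000 × 3.3 = 102300 N·m. Convert y_max = 30 mm = 0.03 m.
  σ = M·y_max / I = (102300 × 0.03) / (3.16 × 10⁻⁵) = 9.712 × 10⁷ Pa = 97.12 MPa
Final answer: (a) δ = 106.8 mm, (b) σ = 97.12 MPa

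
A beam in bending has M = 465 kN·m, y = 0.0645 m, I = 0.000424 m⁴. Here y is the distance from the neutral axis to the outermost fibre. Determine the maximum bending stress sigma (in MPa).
Model: a beam in bending, so sigma = (M·y) / I.
Convert to SI units:
  M = 465 kN·m = 465000 N·m
Substitute:
  sigma = (465000 × 0.0645) / 0.000424
  sigma = 7.074 × 10⁷ Pa
Convert: sigma = 7.074 × 10⁷ Pa = 70.74 MPa
Final answer: sigma = 70.74 MPa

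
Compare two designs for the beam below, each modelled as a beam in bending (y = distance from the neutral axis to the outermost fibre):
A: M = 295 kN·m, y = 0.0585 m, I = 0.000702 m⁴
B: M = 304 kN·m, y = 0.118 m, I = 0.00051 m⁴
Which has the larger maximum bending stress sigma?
Model: a beam in bending (y = distance from the neutral axis to the outermost fibre), so sigma = (M·y) / I (SI units).
  A: sigma = (295000 × 0.0585) / 0.000702 = 2.458 × 10⁷ Pa = 24.58 MPa
  B: sigma = (304000 × 0.118) / 0.00051 = 7.034 × 10⁷ Pa = 70.34 MPa
70.34 MPa > 24.58 MPa, so B is larger.
Final answer: B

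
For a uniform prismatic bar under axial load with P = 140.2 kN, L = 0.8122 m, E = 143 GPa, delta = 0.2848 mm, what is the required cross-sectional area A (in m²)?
Model: a uniform prismatic bar under axial load, so delta = (P·L) / (A·E).
Solve for A: A = (P·L) / (delta·E).
Convert to SI units:
  P = 140.2 kN = 140200 N
  E = 143 GPa = 1.43 × 10¹¹ Pa
  delta = 0.2848 mm = 0.0002848 m
Substitute:
  A = (140200 × 0.8122) / (0.0002848 × (1.43 × 10¹¹))
  A = 0.002796 m²
Final answer: A = 0.002796 m²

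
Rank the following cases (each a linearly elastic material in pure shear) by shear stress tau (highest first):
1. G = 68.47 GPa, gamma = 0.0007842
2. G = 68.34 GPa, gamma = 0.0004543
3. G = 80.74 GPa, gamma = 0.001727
Model: a linearly elastic material in pure shear, so tau = G·gamma (SI units).
  Case 1: tau = (6.847 × 10¹⁰) × 0.0007842 = 5.369 × 10⁷ Pa = 53.69 MPa
  Case 2: tau = (6.834 × 10¹⁰) × 0.0004543 = 3.105 × 10⁷ Pa = 31.05 MPa
  Case 3: tau = (8.074 × 10¹⁰) × 0.001727 = 1.394 × 10⁸ Pa = 139.4 MPa
Ordering: 139.4 MPa (case 3) > 53.69 MPa (case 1) > 31.05 MPa (case 2)
Final answer: 3, 1, 2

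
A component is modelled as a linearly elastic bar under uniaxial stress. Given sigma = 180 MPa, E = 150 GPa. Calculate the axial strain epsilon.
Model: a linearly elastic bar under uniaxial stress, so epsilon = sigma / E.
Convert to SI units:
  sigma = 180 MPa = 1.8 × 10⁸ Pa
  E = 150 GPa = 1.5 × 10¹¹ Pa
Substitute:
  epsilon = (1.8 × 10⁸) / (1.5 × 10¹¹)
  epsilon = 0.0012
Final answer: epsilon = 0.0012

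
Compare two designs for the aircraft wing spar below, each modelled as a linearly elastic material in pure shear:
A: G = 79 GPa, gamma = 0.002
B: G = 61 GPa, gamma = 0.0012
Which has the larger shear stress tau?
Model: a linearly elastic material in pure shear, so tau = G·gamma (SI units).
  A: tau = (7.9 × 10¹⁰) × 0.002 = 1.58 × 10⁸ Pa = 158 MPa
  B: tau = (6.1 × 10¹⁰) × 0.0012 = 7.32 × 10⁷ Pa = 73.2 MPa
158 MPa > 73.2 MPa, so A is larger.
Final answer: A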